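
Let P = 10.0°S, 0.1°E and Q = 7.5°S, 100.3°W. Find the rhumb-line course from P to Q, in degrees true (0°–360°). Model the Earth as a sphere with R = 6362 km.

271.4°

Meridional parts: M(φ₁)=-0.1754, M(φ₂)=-0.1313 → ΔM = +0.0442;  Δλ = -1.7523 rad
tan C = Δλ / ΔM = -39.6893 → C = 271.44°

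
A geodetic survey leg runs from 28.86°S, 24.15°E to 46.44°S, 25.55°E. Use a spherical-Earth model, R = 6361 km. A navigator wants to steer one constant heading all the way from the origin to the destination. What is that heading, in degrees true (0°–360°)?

176.4°

Meridional parts: M(φ₁)=-0.5265, M(φ₂)=-0.9174 → ΔM = -0.3909;  Δλ = +0.0244 rad
tan C = Δλ / ΔM = -0.0625 → C = 176.42°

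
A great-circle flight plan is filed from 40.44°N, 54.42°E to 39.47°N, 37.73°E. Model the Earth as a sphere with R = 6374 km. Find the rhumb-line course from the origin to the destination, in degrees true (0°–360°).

265.7°

Δψ = ln[tan(π/4+φ₂/2)/tan(π/4+φ₁/2)] = -0.0221
Δλ = -0.2913 rad (taken the short way round)
course = atan2(Δλ, Δψ) = 265.66°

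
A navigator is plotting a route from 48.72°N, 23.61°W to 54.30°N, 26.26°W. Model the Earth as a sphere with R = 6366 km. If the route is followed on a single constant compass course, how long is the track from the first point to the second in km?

646 km

Rhumb course C = atan2(Δλ, Δψ) with Δψ = ln[tan(π/4+φ₂/2)/tan(π/4+φ₁/2)] = +0.1567, Δλ = -0.0463 → C = 343.56°
d = R·|Δφ| / |cos C| = 6366·0.09739 / 0.95911 = 646 km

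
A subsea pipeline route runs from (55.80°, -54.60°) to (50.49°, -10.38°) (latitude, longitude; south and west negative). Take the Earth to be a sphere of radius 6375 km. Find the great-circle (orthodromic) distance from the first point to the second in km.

2956 km

Haversine: a = sin²(Δφ/2)+cos φ₁ cos φ₂ sin²(Δλ/2) = 0.05281;  σ = 2·atan2(√a,√(1−a))
σ = 26.570° → d = Rσ = 6375·0.46374 = 2956 km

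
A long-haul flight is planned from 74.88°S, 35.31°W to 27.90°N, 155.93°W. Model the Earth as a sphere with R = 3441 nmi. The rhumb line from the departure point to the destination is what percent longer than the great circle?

7.3%

Great circle: σ = 2.1763 rad → d_gc = Rσ = 7488.5 nmi
Rhumb: Δφ = +1.7938, Δλ = -2.1052, Δψ = +2.5269, q = Δφ/Δψ = 0.7099 → d_rh = R√(Δφ²+q²Δλ²) = 8034.1 nmi
Excess = (8034.1 − 7488.5) / 7488.5 = 545.6 / 7488.5 = 7.29% ≈ 7.3%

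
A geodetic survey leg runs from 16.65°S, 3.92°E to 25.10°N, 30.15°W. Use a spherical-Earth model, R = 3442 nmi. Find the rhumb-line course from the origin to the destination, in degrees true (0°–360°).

321.5°

Meridional parts: M(φ₁)=-0.2948, M(φ₂)=+0.4528 → ΔM = +0.7476;  Δλ = -0.5946 rad
tan C = Δλ / ΔM = -0.7954 → C = 321.50°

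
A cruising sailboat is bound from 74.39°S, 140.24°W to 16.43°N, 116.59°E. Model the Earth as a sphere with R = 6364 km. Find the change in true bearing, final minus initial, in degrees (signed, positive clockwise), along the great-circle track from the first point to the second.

+82.1°

At departure: θ₁ = atan2(sin Δλ cos φ₂, cos φ₁ sin φ₂ − sin φ₁ cos φ₂ cos Δλ) = 261.81°
At arrival: θ₂ = atan2(sin Δλ cos φ₁, −cos φ₂ sin φ₁ + sin φ₂ cos φ₁ cos Δλ) = 343.88°
Δθ = θ₂ − θ₁ = +82.1°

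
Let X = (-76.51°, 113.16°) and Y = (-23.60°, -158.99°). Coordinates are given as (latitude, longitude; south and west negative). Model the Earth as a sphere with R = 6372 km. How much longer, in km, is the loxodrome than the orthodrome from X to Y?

496 km

Great circle: cos σ = sin φ₁ sin φ₂ + cos φ₁ cos φ₂ cos Δλ,  σ = 1.1622 rad → d_gc = 7405.5 km
Rhumb line: Δψ = +1.7107, q = Δφ/Δψ = 0.5398, d_rh = R√(Δφ²+q²Δλ²) = 7901.8 km
Excess = 7901.8 − 7405.5 = 496.3 ≈ 496 km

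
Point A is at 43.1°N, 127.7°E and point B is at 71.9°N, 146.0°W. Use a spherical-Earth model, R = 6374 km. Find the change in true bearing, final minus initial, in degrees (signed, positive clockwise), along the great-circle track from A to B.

Initial bearing θ₁ = atan2(sin Δλ cos φ₂, cos φ₁ sin φ₂ − sin φ₁ cos φ₂ cos Δλ) = 24.50°
Final bearing θ₂ = (initial bearing from the destination back to the start) + 180° = 102.95°
Δθ = θ₂ − θ₁ = +78.4°

+78.4°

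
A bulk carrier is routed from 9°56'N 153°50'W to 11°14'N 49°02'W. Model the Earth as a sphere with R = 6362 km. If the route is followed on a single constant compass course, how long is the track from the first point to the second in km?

Δψ = ln[tan(π/4+φ₂/2)/tan(π/4+φ₁/2)] = +0.0231;  Δφ = +0.0227 rad,  Δλ = +1.8291 rad
q = Δφ/Δψ = 0.9830
d = R·√(Δφ² + q²Δλ²) = 6362·1.79809 = 11439 km

11439 km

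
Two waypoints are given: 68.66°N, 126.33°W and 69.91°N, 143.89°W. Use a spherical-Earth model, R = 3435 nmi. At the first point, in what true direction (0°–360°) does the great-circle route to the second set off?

289.5°

N = sin Δλ·cos φ₂ = -0.1036;  D = cos φ₁ sin φ₂ − sin φ₁ cos φ₂ cos Δλ = +0.0367
initial course = atan2(N, D) = 289.51°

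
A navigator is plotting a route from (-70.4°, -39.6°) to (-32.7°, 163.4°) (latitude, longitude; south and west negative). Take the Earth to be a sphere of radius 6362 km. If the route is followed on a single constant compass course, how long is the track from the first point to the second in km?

10805 km

Rhumb course C = atan2(Δλ, Δψ) with Δψ = ln[tan(π/4+φ₂/2)/tan(π/4+φ₁/2)] = +1.1515, Δλ = -2.7402 → C = 292.79°
d = R·|Δφ| / |cos C| = 6362·0.65799 / 0.38742 = 10805 km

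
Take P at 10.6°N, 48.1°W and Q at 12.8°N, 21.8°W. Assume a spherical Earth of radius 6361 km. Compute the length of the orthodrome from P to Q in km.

Haversine: a = sin²(Δφ/2)+cos φ₁ cos φ₂ sin²(Δλ/2) = 0.04998;  σ = 2·atan2(√a,√(1−a))
σ = 25.836° → d = Rσ = 6361·0.45093 = 2868 km

2868 km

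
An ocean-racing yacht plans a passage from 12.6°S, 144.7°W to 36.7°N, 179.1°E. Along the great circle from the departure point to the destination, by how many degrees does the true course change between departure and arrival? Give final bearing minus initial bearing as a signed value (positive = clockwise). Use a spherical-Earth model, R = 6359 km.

-8.6°

Initial bearing θ₁ = atan2(sin Δλ cos φ₂, cos φ₁ sin φ₂ − sin φ₁ cos φ₂ cos Δλ) = 326.83°
Final bearing θ₂ = (initial bearing from the destination back to the start) + 180° = 318.24°
Δθ = θ₂ − θ₁ = -8.6°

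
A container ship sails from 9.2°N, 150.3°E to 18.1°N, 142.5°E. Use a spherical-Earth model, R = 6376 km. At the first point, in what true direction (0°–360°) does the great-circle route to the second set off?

320.4°

θ = atan2( sin Δλ·cos φ₂ ,  cos φ₁ sin φ₂ − sin φ₁ cos φ₂ cos Δλ )
  = atan2(-0.1290, +0.1561) = 320.43°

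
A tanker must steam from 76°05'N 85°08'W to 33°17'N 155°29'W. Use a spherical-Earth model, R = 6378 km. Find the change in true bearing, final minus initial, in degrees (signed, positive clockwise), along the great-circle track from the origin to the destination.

At departure: θ₁ = atan2(sin Δλ cos φ₂, cos φ₁ sin φ₂ − sin φ₁ cos φ₂ cos Δλ) = 259.85°
At arrival: θ₂ = atan2(sin Δλ cos φ₁, −cos φ₂ sin φ₁ + sin φ₂ cos φ₁ cos Δλ) = 196.45°
Δθ = θ₂ − θ₁ = -63.4°

-63.4°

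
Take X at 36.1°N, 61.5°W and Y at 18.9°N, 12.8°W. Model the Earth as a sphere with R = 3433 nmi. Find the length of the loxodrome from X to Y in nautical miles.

Rhumb course C = atan2(Δλ, Δψ) with Δψ = ln[tan(π/4+φ₂/2)/tan(π/4+φ₁/2)] = -0.3404, Δλ = +0.8500 → C = 111.83°
d = R·|Δφ| / |cos C| = 3433·0.30020 / 0.37179 = 2772 nmi

2772 nmi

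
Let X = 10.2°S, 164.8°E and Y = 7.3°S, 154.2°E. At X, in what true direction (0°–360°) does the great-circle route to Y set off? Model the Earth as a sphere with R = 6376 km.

284.6°

N = sin Δλ·cos φ₂ = -0.1825;  D = cos φ₁ sin φ₂ − sin φ₁ cos φ₂ cos Δλ = +0.0476
initial course = atan2(N, D) = 284.62°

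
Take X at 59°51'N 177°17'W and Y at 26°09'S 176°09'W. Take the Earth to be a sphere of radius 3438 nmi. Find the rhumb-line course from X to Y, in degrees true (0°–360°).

179.4°

Meridional parts: M(φ₁)=+1.3117, M(φ₂)=-0.4731 → ΔM = -1.7849;  Δλ = +0.0198 rad
tan C = Δλ / ΔM = -0.0111 → C = 179.37°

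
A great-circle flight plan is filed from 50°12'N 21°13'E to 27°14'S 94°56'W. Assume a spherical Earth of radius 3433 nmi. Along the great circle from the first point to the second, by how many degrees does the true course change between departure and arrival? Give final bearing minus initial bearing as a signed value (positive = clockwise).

Initial bearing θ₁ = atan2(sin Δλ cos φ₂, cos φ₁ sin φ₂ − sin φ₁ cos φ₂ cos Δλ) = 270.58°
Final bearing θ₂ = (initial bearing from the destination back to the start) + 180° = 226.04°
Δθ = θ₂ − θ₁ = -44.5°

-44.5°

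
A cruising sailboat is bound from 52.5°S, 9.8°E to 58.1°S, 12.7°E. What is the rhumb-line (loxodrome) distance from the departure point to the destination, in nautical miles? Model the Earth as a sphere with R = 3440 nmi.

Rhumb course C = atan2(Δλ, Δψ) with Δψ = ln[tan(π/4+φ₂/2)/tan(π/4+φ₁/2)] = -0.1720, Δλ = +0.0506 → C = 163.61°
d = R·|Δφ| / |cos C| = 3440·0.09774 / 0.95934 = 350 nmi

350 nmi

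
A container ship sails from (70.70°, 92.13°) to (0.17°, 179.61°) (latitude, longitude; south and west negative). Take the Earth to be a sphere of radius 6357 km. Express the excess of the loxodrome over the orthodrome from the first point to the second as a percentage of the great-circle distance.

4.7%

Great circle: σ = 1.5535 rad → d_gc = Rσ = 9875.4 km
Rhumb: Δφ = -1.2310, Δλ = +1.5268, Δψ = -1.7688, q = Δφ/Δψ = 0.6959 → d_rh = R√(Δφ²+q²Δλ²) = 10337.5 km
Excess = (10337.5 − 9875.4) / 9875.4 = 462.1 / 9875.4 = 4.68% ≈ 4.7%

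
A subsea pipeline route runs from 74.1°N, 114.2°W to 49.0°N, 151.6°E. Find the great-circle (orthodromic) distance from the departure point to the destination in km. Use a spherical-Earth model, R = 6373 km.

cos σ = sin φ₁ sin φ₂ + cos φ₁ cos φ₂ cos Δλ
      = sin(74.10°)sin(49.00°) + cos(74.10°)cos(49.00°)cos(-94.20°) = 0.7127
σ = 44.547° → d = Rσ = 6373·0.77750 = 4955 km

4955 km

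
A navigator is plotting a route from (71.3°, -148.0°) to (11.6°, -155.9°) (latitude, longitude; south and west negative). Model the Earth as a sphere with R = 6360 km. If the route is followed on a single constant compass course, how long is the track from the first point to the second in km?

Δψ = ln[tan(π/4+φ₂/2)/tan(π/4+φ₁/2)] = -1.6001;  Δφ = -1.0420 rad,  Δλ = -0.1379 rad
q = Δφ/Δψ = 0.6512
d = R·√(Δφ² + q²Δλ²) = 6360·1.04582 = 6651 km

6651 km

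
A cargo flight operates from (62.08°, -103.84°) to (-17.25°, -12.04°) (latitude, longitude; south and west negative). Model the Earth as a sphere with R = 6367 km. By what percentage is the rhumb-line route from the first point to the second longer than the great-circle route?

Great circle: σ = 1.8505 rad → d_gc = Rσ = 11782.1 km
Rhumb: Δφ = -1.3846, Δλ = +1.6022, Δψ = -1.6977, q = Δφ/Δψ = 0.8156 → d_rh = R√(Δφ²+q²Δλ²) = 12121.6 km
Excess = (12121.6 − 11782.1) / 11782.1 = 339.5 / 11782.1 = 2.88% ≈ 2.9%

2.9%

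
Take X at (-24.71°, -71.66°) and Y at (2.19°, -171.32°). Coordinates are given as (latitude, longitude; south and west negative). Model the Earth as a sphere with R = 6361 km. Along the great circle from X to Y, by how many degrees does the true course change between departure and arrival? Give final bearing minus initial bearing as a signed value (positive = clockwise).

Initial bearing θ₁ = atan2(sin Δλ cos φ₂, cos φ₁ sin φ₂ − sin φ₁ cos φ₂ cos Δλ) = 267.94°
Final bearing θ₂ = (initial bearing from the destination back to the start) + 180° = 294.70°
Δθ = θ₂ − θ₁ = +26.8°

+26.8°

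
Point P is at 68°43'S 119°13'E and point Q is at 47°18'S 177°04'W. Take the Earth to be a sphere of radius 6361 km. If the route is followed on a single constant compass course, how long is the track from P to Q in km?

Δψ = ln[tan(π/4+φ₂/2)/tan(π/4+φ₁/2)] = +0.7325;  Δφ = +0.3738 rad,  Δλ = +1.1121 rad
q = Δφ/Δψ = 0.5103
d = R·√(Δφ² + q²Δλ²) = 6361·0.67951 = 4322 km

4322 km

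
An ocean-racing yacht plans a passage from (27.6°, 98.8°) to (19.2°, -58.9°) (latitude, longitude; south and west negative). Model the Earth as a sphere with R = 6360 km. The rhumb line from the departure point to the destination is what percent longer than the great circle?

12.7%

Great circle: σ = 2.2420 rad → d_gc = Rσ = 14259.3 km
Rhumb: Δφ = -0.1466, Δλ = -2.7524, Δψ = -0.1599, q = Δφ/Δψ = 0.9166 → d_rh = R√(Δφ²+q²Δλ²) = 16072.7 km
Excess = (16072.7 − 14259.3) / 14259.3 = 1813.4 / 14259.3 = 12.72% ≈ 12.7%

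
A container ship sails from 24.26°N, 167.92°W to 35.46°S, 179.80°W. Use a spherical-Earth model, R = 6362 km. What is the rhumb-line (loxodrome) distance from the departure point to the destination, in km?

Δψ = ln[tan(π/4+φ₂/2)/tan(π/4+φ₁/2)] = -1.0993;  Δφ = -1.0423 rad,  Δλ = -0.2073 rad
q = Δφ/Δψ = 0.9481
d = R·√(Δφ² + q²Δλ²) = 6362·1.06069 = 6748 km

6748 km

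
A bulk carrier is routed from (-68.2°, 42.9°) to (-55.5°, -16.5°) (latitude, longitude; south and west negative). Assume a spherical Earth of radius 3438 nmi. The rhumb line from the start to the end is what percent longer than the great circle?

3.6%

Great circle: σ = 0.5110 rad → d_gc = Rσ = 1756.8 nmi
Rhumb: Δφ = +0.2217, Δλ = -1.0367, Δψ = +0.4778, q = Δφ/Δψ = 0.4640 → d_rh = R√(Δφ²+q²Δλ²) = 1820.8 nmi
Excess = (1820.8 − 1756.8) / 1756.8 = 64.0 / 1756.8 = 3.64% ≈ 3.6%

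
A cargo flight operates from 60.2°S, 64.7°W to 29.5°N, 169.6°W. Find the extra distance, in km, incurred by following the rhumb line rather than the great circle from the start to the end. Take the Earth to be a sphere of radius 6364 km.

353 km

Great circle: cos σ = sin φ₁ sin φ₂ + cos φ₁ cos φ₂ cos Δλ,  σ = 2.1395 rad → d_gc = 13615.7 km
Rhumb line: Δψ = +1.8632, q = Δφ/Δψ = 0.8402, d_rh = R√(Δφ²+q²Δλ²) = 13968.3 km
Excess = 13968.3 − 13615.7 = 352.6 ≈ 353 km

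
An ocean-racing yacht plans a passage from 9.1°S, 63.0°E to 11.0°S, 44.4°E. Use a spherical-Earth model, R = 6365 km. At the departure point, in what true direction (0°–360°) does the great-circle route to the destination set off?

N = sin Δλ·cos φ₂ = -0.3131;  D = cos φ₁ sin φ₂ − sin φ₁ cos φ₂ cos Δλ = -0.0413
initial course = atan2(N, D) = 262.49°

262.5°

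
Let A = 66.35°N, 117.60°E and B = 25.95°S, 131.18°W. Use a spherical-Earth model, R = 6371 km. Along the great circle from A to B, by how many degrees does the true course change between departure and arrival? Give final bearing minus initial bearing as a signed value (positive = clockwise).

At departure: θ₁ = atan2(sin Δλ cos φ₂, cos φ₁ sin φ₂ − sin φ₁ cos φ₂ cos Δλ) = 81.68°
At arrival: θ₂ = atan2(sin Δλ cos φ₁, −cos φ₂ sin φ₁ + sin φ₂ cos φ₁ cos Δλ) = 153.80°
Δθ = θ₂ − θ₁ = +72.1°

+72.1°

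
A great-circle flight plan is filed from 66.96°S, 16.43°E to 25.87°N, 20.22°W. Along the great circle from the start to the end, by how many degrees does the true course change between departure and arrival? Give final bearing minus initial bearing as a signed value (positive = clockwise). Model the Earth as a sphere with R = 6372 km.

+19.1°

At departure: θ₁ = atan2(sin Δλ cos φ₂, cos φ₁ sin φ₂ − sin φ₁ cos φ₂ cos Δλ) = 327.25°
At arrival: θ₂ = atan2(sin Δλ cos φ₁, −cos φ₂ sin φ₁ + sin φ₂ cos φ₁ cos Δλ) = 346.39°
Δθ = θ₂ − θ₁ = +19.1°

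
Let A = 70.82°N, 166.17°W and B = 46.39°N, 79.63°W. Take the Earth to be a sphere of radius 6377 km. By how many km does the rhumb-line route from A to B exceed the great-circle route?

391 km

Great circle: cos σ = sin φ₁ sin φ₂ + cos φ₁ cos φ₂ cos Δλ,  σ = 0.7988 rad → d_gc = 5094.22 km
Rhumb line: Δψ = -0.8620, q = Δφ/Δψ = 0.4946, d_rh = R√(Δφ²+q²Δλ²) = 5485.66 km
Excess = 5485.66 − 5094.22 = 391.44 ≈ 391 km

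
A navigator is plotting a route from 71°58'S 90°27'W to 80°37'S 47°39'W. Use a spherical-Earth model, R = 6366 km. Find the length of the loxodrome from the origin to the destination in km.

Δψ = ln[tan(π/4+φ₂/2)/tan(π/4+φ₁/2)] = -0.6594;  Δφ = -0.1510 rad,  Δλ = +0.7470 rad
q = Δφ/Δψ = 0.2290
d = R·√(Δφ² + q²Δλ²) = 6366·0.22814 = 1452 km

1452 km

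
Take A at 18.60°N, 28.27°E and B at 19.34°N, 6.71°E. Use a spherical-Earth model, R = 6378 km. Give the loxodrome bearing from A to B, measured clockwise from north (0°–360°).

272.1°

Meridional parts: M(φ₁)=+0.3305, M(φ₂)=+0.3441 → ΔM = +0.0137;  Δλ = -0.3763 rad
tan C = Δλ / ΔM = -27.5525 → C = 272.08°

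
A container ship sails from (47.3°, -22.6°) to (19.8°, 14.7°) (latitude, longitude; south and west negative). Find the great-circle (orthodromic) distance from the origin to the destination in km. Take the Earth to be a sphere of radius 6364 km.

cos σ = sin φ₁ sin φ₂ + cos φ₁ cos φ₂ cos Δλ
      = sin(47.30°)sin(19.80°) + cos(47.30°)cos(19.80°)cos(37.30°) = 0.7565
σ = 40.843° → d = Rσ = 6364·0.71284 = 4536 km

4536 km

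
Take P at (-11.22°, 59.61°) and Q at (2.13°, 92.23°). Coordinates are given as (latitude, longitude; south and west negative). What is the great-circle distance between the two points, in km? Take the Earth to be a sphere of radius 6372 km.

3901 km

Haversine: a = sin²(Δφ/2)+cos φ₁ cos φ₂ sin²(Δλ/2) = 0.09082;  σ = 2·atan2(√a,√(1−a))
σ = 35.079° → d = Rσ = 6372·0.61224 = 3901 km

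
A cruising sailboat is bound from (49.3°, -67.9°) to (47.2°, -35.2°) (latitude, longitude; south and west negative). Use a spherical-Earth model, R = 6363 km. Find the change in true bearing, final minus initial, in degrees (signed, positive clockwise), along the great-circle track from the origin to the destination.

Initial bearing θ₁ = atan2(sin Δλ cos φ₂, cos φ₁ sin φ₂ − sin φ₁ cos φ₂ cos Δλ) = 83.01°
Final bearing θ₂ = (initial bearing from the destination back to the start) + 180° = 107.71°
Δθ = θ₂ − θ₁ = +24.7°

+24.7°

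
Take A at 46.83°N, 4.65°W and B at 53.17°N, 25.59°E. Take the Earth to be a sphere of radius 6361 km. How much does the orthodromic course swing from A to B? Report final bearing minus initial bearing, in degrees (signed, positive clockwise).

+23.4°

Initial bearing θ₁ = atan2(sin Δλ cos φ₂, cos φ₁ sin φ₂ − sin φ₁ cos φ₂ cos Δλ) = 60.63°
Final bearing θ₂ = (initial bearing from the destination back to the start) + 180° = 84.05°
Δθ = θ₂ − θ₁ = +23.4°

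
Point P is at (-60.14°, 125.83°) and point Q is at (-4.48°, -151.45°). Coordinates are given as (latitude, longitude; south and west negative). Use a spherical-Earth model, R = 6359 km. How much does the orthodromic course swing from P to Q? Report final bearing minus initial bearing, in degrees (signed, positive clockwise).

-56.0°

Initial bearing θ₁ = atan2(sin Δλ cos φ₂, cos φ₁ sin φ₂ − sin φ₁ cos φ₂ cos Δλ) = 85.91°
Final bearing θ₂ = (initial bearing from the destination back to the start) + 180° = 29.88°
Δθ = θ₂ − θ₁ = -56.0°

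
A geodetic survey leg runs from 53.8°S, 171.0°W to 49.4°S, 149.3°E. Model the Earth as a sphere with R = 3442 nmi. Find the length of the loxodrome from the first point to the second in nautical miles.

1503 nmi

Δψ = ln[tan(π/4+φ₂/2)/tan(π/4+φ₁/2)] = +0.1238;  Δφ = +0.0768 rad,  Δλ = -0.6929 rad
q = Δφ/Δψ = 0.6205
d = R·√(Δφ² + q²Δλ²) = 3442·0.43675 = 1503 nmi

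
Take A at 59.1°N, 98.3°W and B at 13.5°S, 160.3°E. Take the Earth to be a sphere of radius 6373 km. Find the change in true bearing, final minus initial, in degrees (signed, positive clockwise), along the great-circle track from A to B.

-60.9°

Initial bearing θ₁ = atan2(sin Δλ cos φ₂, cos φ₁ sin φ₂ − sin φ₁ cos φ₂ cos Δλ) = 272.70°
Final bearing θ₂ = (initial bearing from the destination back to the start) + 180° = 211.84°
Δθ = θ₂ − θ₁ = -60.9°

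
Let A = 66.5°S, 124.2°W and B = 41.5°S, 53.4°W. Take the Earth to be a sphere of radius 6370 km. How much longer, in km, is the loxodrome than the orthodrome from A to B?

Great circle: cos σ = sin φ₁ sin φ₂ + cos φ₁ cos φ₂ cos Δλ,  σ = 0.7871 rad → d_gc = 5014.1 km
Rhumb line: Δψ = +0.7727, q = Δφ/Δψ = 0.5647, d_rh = R√(Δφ²+q²Δλ²) = 5242.1 km
Excess = 5242.1 − 5014.1 = 228.0 ≈ 228 km

228 km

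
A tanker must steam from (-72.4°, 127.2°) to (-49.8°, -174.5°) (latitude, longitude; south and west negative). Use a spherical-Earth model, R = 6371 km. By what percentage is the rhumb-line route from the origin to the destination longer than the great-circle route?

3.4%

Great circle: σ = 0.5906 rad → d_gc = Rσ = 3762.8 km
Rhumb: Δφ = +0.3944, Δλ = +1.0175, Δψ = +0.8603, q = Δφ/Δψ = 0.4585 → d_rh = R√(Δφ²+q²Δλ²) = 3892.2 km
Excess = (3892.2 − 3762.8) / 3762.8 = 129.4 / 3762.8 = 3.44% ≈ 3.4%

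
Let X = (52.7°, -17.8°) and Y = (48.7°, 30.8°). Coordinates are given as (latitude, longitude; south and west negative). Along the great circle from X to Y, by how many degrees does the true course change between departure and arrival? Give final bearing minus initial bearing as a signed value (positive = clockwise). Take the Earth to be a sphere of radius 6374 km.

At departure: θ₁ = atan2(sin Δλ cos φ₂, cos φ₁ sin φ₂ − sin φ₁ cos φ₂ cos Δλ) = 77.69°
At arrival: θ₂ = atan2(sin Δλ cos φ₁, −cos φ₂ sin φ₁ + sin φ₂ cos φ₁ cos Δλ) = 116.23°
Δθ = θ₂ − θ₁ = +38.5°

+38.5°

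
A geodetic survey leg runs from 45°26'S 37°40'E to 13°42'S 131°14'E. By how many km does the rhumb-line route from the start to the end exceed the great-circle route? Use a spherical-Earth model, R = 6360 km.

Great circle: cos σ = sin φ₁ sin φ₂ + cos φ₁ cos φ₂ cos Δλ,  σ = 1.4441 rad → d_gc = 9184.7 km
Rhumb line: Δψ = +0.6507, q = Δφ/Δψ = 0.8512, d_rh = R√(Δφ²+q²Δλ²) = 9516.4 km
Excess = 9516.4 − 9184.7 = 331.7 ≈ 332 km

332 km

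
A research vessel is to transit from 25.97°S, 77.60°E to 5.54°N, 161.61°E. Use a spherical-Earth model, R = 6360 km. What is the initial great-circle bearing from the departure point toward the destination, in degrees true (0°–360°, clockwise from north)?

82.4°

N = sin Δλ·cos φ₂ = +0.9899;  D = cos φ₁ sin φ₂ − sin φ₁ cos φ₂ cos Δλ = +0.1323
initial course = atan2(N, D) = 82.39°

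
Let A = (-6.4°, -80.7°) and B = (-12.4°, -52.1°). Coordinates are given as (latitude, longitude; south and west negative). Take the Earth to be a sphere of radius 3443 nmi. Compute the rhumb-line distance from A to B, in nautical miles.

Rhumb course C = atan2(Δλ, Δψ) with Δψ = ln[tan(π/4+φ₂/2)/tan(π/4+φ₁/2)] = -0.1062, Δλ = +0.4992 → C = 102.01°
d = R·|Δφ| / |cos C| = 3443·0.10472 / 0.20809 = 1733 nmi

1733 nmi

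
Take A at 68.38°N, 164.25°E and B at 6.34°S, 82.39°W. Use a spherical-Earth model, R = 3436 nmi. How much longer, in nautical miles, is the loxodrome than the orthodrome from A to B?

470 nmi

Great circle: cos σ = sin φ₁ sin φ₂ + cos φ₁ cos φ₂ cos Δλ,  σ = 1.8213 rad → d_gc = 6257.9 nmi
Rhumb line: Δψ = -1.7667, q = Δφ/Δψ = 0.7382, d_rh = R√(Δφ²+q²Δλ²) = 6727.6 nmi
Excess = 6727.6 − 6257.9 = 469.7 ≈ 470 nmi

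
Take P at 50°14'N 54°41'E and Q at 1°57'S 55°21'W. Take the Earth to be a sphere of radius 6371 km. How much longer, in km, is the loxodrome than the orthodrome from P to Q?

Great circle: cos σ = sin φ₁ sin φ₂ + cos φ₁ cos φ₂ cos Δλ,  σ = 1.8185 rad → d_gc = 11585.5 km
Rhumb line: Δψ = -1.0511, q = Δφ/Δψ = 0.8665, d_rh = R√(Δφ²+q²Δλ²) = 12085.9 km
Excess = 12085.9 − 11585.5 = 500.4 ≈ 500 km

500 km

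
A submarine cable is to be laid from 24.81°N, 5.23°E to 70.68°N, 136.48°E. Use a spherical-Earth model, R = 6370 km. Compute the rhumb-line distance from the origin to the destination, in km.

10194 km

Rhumb course C = atan2(Δλ, Δψ) with Δψ = ln[tan(π/4+φ₂/2)/tan(π/4+φ₁/2)] = +1.3235, Δλ = +2.2907 → C = 59.98°
d = R·|Δφ| / |cos C| = 6370·0.80058 / 0.50026 = 10194 km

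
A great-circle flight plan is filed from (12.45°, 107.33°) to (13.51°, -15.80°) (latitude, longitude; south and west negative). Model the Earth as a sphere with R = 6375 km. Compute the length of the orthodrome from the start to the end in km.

13123 km

cos σ = sin φ₁ sin φ₂ + cos φ₁ cos φ₂ cos Δλ
      = sin(12.45°)sin(13.51°) + cos(12.45°)cos(13.51°)cos(-123.13°) = -0.4686
σ = 117.941° → d = Rσ = 6375·2.05845 = 13123 km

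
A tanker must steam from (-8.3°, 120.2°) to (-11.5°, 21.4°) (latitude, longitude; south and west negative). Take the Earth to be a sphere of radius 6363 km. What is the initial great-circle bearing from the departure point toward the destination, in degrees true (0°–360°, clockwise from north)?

θ = atan2( sin Δλ·cos φ₂ ,  cos φ₁ sin φ₂ − sin φ₁ cos φ₂ cos Δλ )
  = atan2(-0.9684, -0.2189) = 257.26°

257.3°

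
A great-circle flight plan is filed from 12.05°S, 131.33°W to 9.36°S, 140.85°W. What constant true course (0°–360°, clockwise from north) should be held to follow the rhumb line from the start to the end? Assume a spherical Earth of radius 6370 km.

Δψ = ln[tan(π/4+φ₂/2)/tan(π/4+φ₁/2)] = +0.0478
Δλ = -0.1662 rad (taken the short way round)
course = atan2(Δλ, Δψ) = 286.05°

286.0°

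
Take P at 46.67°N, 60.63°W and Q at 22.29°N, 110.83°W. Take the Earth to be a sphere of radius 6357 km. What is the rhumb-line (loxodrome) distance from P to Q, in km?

5270 km

Δψ = ln[tan(π/4+φ₂/2)/tan(π/4+φ₁/2)] = -0.5240;  Δφ = -0.4255 rad,  Δλ = -0.8762 rad
q = Δφ/Δψ = 0.8121
d = R·√(Δφ² + q²Δλ²) = 6357·0.82904 = 5270 km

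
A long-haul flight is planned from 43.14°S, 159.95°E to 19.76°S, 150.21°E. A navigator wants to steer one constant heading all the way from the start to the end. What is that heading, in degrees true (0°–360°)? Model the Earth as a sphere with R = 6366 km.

340.7°

Meridional parts: M(φ₁)=-0.8362, M(φ₂)=-0.3519 → ΔM = +0.4843;  Δλ = -0.1700 rad
tan C = Δλ / ΔM = -0.3510 → C = 340.66°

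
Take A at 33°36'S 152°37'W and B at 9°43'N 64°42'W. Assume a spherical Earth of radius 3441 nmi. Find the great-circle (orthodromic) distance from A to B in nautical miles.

5624 nmi

cos σ = sin φ₁ sin φ₂ + cos φ₁ cos φ₂ cos Δλ
      = sin(-33.60°)sin(9.72°) + cos(-33.60°)cos(9.72°)cos(87.92°) = -0.0636
σ = 93.644° → d = Rσ = 3441·1.63439 = 5624 nmi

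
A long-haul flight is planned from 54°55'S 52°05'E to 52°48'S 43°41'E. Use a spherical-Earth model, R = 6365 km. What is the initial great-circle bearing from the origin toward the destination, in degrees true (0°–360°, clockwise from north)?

N = sin Δλ·cos φ₂ = -0.0883;  D = cos φ₁ sin φ₂ − sin φ₁ cos φ₂ cos Δλ = +0.0316
initial course = atan2(N, D) = 289.70°

289.7°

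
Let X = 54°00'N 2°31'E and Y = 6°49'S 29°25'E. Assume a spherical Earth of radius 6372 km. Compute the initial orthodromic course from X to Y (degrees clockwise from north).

150.3°

θ = atan2( sin Δλ·cos φ₂ ,  cos φ₁ sin φ₂ − sin φ₁ cos φ₂ cos Δλ )
  = atan2(+0.4492, -0.7861) = 150.25°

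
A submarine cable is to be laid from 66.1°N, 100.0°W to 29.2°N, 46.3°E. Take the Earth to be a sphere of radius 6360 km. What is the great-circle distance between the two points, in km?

Haversine: a = sin²(Δφ/2)+cos φ₁ cos φ₂ sin²(Δλ/2) = 0.42410;  σ = 2·atan2(√a,√(1−a))
σ = 81.269° → d = Rσ = 6360·1.41841 = 9021 km

9021 km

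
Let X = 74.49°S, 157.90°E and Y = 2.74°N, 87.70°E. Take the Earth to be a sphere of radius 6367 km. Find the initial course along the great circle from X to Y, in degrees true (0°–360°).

289.8°

θ = atan2( sin Δλ·cos φ₂ ,  cos φ₁ sin φ₂ − sin φ₁ cos φ₂ cos Δλ )
  = atan2(-0.9398, +0.3388) = 289.82°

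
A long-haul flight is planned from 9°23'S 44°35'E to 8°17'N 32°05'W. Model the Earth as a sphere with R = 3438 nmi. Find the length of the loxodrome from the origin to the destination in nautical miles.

4703 nmi

Δψ = ln[tan(π/4+φ₂/2)/tan(π/4+φ₁/2)] = +0.3096;  Δφ = +0.3083 rad,  Δλ = -1.3381 rad
q = Δφ/Δψ = 0.9960
d = R·√(Δφ² + q²Δλ²) = 3438·1.36792 = 4703 nmi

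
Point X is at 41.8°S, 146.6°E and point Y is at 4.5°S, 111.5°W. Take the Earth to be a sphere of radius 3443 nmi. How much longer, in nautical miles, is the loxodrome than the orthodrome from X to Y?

Great circle: cos σ = sin φ₁ sin φ₂ + cos φ₁ cos φ₂ cos Δλ,  σ = 1.6719 rad → d_gc = 5756.4 nmi
Rhumb line: Δψ = +0.7259, q = Δφ/Δψ = 0.8969, d_rh = R√(Δφ²+q²Δλ²) = 5931.7 nmi
Excess = 5931.7 − 5756.4 = 175.3 ≈ 175 nmi

175 nmi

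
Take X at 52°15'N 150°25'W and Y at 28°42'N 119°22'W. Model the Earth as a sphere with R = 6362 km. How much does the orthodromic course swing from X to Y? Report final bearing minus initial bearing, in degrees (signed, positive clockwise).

At departure: θ₁ = atan2(sin Δλ cos φ₂, cos φ₁ sin φ₂ − sin φ₁ cos φ₂ cos Δλ) = 123.56°
At arrival: θ₂ = atan2(sin Δλ cos φ₁, −cos φ₂ sin φ₁ + sin φ₂ cos φ₁ cos Δλ) = 144.44°
Δθ = θ₂ − θ₁ = +20.9°

+20.9°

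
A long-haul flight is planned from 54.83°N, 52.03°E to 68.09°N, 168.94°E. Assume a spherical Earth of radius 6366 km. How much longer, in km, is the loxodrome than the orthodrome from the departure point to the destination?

Great circle: cos σ = sin φ₁ sin φ₂ + cos φ₁ cos φ₂ cos Δλ,  σ = 0.8485 rad → d_gc = 5401.4 km
Rhumb line: Δψ = +0.4931, q = Δφ/Δψ = 0.4694, d_rh = R√(Δφ²+q²Δλ²) = 6272.4 km
Excess = 6272.4 − 5401.4 = 871.0 ≈ 871 km

871 km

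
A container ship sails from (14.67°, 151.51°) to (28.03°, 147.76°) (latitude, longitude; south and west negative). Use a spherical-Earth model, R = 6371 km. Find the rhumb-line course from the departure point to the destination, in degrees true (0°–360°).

345.4°

Meridional parts: M(φ₁)=+0.2589, M(φ₂)=+0.5100 → ΔM = +0.2511;  Δλ = -0.0654 rad
tan C = Δλ / ΔM = -0.2607 → C = 345.39°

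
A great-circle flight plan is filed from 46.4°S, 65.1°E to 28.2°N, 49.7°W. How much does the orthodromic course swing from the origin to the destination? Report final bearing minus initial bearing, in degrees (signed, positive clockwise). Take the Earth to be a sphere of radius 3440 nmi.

Initial bearing θ₁ = atan2(sin Δλ cos φ₂, cos φ₁ sin φ₂ − sin φ₁ cos φ₂ cos Δλ) = 274.16°
Final bearing θ₂ = (initial bearing from the destination back to the start) + 180° = 308.70°
Δθ = θ₂ − θ₁ = +34.5°

+34.5°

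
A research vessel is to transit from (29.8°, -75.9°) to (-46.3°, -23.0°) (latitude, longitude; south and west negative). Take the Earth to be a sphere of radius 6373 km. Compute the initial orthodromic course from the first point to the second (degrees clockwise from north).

θ = atan2( sin Δλ·cos φ₂ ,  cos φ₁ sin φ₂ − sin φ₁ cos φ₂ cos Δλ )
  = atan2(+0.5510, -0.8345) = 146.56°

146.6°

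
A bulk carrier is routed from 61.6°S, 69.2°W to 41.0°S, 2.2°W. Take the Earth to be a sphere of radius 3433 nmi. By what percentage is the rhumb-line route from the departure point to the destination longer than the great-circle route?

Great circle: σ = 0.7708 rad → d_gc = Rσ = 2646.1 nmi
Rhumb: Δφ = +0.3595, Δλ = +1.1694, Δψ = +0.5883, q = Δφ/Δψ = 0.6111 → d_rh = R√(Δφ²+q²Δλ²) = 2746.2 nmi
Excess = (2746.2 − 2646.1) / 2646.1 = 100.1 / 2646.1 = 3.78% ≈ 3.8%

3.8%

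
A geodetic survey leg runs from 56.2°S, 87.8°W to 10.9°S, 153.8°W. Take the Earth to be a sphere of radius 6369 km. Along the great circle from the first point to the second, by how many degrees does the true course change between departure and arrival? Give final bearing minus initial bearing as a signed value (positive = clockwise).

At departure: θ₁ = atan2(sin Δλ cos φ₂, cos φ₁ sin φ₂ − sin φ₁ cos φ₂ cos Δλ) = 284.18°
At arrival: θ₂ = atan2(sin Δλ cos φ₁, −cos φ₂ sin φ₁ + sin φ₂ cos φ₁ cos Δλ) = 326.68°
Δθ = θ₂ − θ₁ = +42.5°

+42.5°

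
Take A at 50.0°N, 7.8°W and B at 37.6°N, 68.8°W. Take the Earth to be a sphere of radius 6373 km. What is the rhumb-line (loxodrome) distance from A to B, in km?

Δψ = ln[tan(π/4+φ₂/2)/tan(π/4+φ₁/2)] = -0.3015;  Δφ = -0.2164 rad,  Δλ = -1.0647 rad
q = Δφ/Δψ = 0.7177
d = R·√(Δφ² + q²Δλ²) = 6373·0.79420 = 5061 km

5061 km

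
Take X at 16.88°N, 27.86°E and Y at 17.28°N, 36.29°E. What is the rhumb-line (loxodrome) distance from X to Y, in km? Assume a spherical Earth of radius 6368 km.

Δψ = ln[tan(π/4+φ₂/2)/tan(π/4+φ₁/2)] = +0.0073;  Δφ = +0.0070 rad,  Δλ = +0.1471 rad
q = Δφ/Δψ = 0.9559
d = R·√(Δφ² + q²Δλ²) = 6368·0.14081 = 897 km

897 km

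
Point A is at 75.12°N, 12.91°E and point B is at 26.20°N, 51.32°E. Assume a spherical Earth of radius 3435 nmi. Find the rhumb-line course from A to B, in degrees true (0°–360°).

Meridional parts: M(φ₁)=+2.0357, M(φ₂)=+0.4741 → ΔM = -1.5616;  Δλ = +0.6704 rad
tan C = Δλ / ΔM = -0.4293 → C = 156.77°

156.8°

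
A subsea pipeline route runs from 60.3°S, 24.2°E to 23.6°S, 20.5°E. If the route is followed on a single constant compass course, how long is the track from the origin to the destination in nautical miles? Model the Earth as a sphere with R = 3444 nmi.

2212 nmi

Δψ = ln[tan(π/4+φ₂/2)/tan(π/4+φ₁/2)] = +0.9034;  Δφ = +0.6405 rad,  Δλ = -0.0646 rad
q = Δφ/Δψ = 0.7090
d = R·√(Δφ² + q²Δλ²) = 3444·0.64217 = 2212 nmi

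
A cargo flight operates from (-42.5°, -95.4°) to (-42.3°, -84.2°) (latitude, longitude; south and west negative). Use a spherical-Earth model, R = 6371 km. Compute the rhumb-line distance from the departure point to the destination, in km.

920 km

Δψ = ln[tan(π/4+φ₂/2)/tan(π/4+φ₁/2)] = +0.0047;  Δφ = +0.0035 rad,  Δλ = +0.1955 rad
q = Δφ/Δψ = 0.7385
d = R·√(Δφ² + q²Δλ²) = 6371·0.14439 = 920 km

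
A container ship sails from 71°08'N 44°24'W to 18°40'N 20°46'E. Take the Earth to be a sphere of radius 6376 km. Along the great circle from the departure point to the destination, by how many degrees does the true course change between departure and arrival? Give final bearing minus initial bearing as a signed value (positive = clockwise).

Initial bearing θ₁ = atan2(sin Δλ cos φ₂, cos φ₁ sin φ₂ − sin φ₁ cos φ₂ cos Δλ) = 107.62°
Final bearing θ₂ = (initial bearing from the destination back to the start) + 180° = 161.02°
Δθ = θ₂ − θ₁ = +53.4°

+53.4°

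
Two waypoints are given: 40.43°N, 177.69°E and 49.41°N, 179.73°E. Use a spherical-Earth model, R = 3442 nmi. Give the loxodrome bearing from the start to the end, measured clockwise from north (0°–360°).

9.1°

Δψ = ln[tan(π/4+φ₂/2)/tan(π/4+φ₁/2)] = +0.2220
Δλ = +0.0356 rad (taken the short way round)
course = atan2(Δλ, Δψ) = 9.11°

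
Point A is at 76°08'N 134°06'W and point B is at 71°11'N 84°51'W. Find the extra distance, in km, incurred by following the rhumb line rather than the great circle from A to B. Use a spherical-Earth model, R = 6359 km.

46 km

Great circle: cos σ = sin φ₁ sin φ₂ + cos φ₁ cos φ₂ cos Δλ,  σ = 0.2479 rad → d_gc = 1576.4 km
Rhumb line: Δψ = -0.3094, q = Δφ/Δψ = 0.2792, d_rh = R√(Δφ²+q²Δλ²) = 1622.1 km
Excess = 1622.1 − 1576.4 = 45.7 ≈ 46 km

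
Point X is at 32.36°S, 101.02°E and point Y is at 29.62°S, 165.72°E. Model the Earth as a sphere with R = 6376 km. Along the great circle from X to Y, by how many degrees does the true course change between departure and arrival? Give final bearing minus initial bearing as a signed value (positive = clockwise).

Initial bearing θ₁ = atan2(sin Δλ cos φ₂, cos φ₁ sin φ₂ − sin φ₁ cos φ₂ cos Δλ) = 105.55°
Final bearing θ₂ = (initial bearing from the destination back to the start) + 180° = 69.41°
Δθ = θ₂ − θ₁ = -36.1°

-36.1°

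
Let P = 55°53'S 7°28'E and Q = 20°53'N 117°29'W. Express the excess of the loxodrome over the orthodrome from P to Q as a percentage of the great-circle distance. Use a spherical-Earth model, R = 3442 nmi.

4.5%

Great circle: σ = 2.2085 rad → d_gc = Rσ = 7601.5 nmi
Rhumb: Δφ = +1.3398, Δλ = -2.1808, Δψ = +1.5542, q = Δφ/Δψ = 0.8620 → d_rh = R√(Δφ²+q²Δλ²) = 7946.0 nmi
Excess = (7946.0 − 7601.5) / 7601.5 = 344.5 / 7601.5 = 4.53% ≈ 4.5%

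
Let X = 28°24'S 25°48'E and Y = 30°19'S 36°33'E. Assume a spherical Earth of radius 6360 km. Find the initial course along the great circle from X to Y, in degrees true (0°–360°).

104.2°

N = sin Δλ·cos φ₂ = +0.1610;  D = cos φ₁ sin φ₂ − sin φ₁ cos φ₂ cos Δλ = -0.0407
initial course = atan2(N, D) = 104.17°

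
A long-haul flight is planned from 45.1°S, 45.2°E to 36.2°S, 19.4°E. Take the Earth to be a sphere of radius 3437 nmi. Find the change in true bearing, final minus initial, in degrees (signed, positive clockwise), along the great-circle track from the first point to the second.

At departure: θ₁ = atan2(sin Δλ cos φ₂, cos φ₁ sin φ₂ − sin φ₁ cos φ₂ cos Δλ) = 285.55°
At arrival: θ₂ = atan2(sin Δλ cos φ₁, −cos φ₂ sin φ₁ + sin φ₂ cos φ₁ cos Δλ) = 302.57°
Δθ = θ₂ − θ₁ = +17.0°

+17.0°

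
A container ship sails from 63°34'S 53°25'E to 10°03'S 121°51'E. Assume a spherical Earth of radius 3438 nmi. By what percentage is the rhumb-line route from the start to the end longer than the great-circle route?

2.7%

Great circle: σ = 1.2478 rad → d_gc = Rσ = 4290.0 nmi
Rhumb: Δφ = +0.9340, Δλ = +1.1944, Δψ = +1.2725, q = Δφ/Δψ = 0.7340 → d_rh = R√(Δφ²+q²Δλ²) = 4404.2 nmi
Excess = (4404.2 − 4290.0) / 4290.0 = 114.2 / 4290.0 = 2.66% ≈ 2.7%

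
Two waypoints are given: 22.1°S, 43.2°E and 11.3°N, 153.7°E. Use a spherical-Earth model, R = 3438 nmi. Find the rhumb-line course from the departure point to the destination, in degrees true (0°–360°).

Δψ = ln[tan(π/4+φ₂/2)/tan(π/4+φ₁/2)] = +0.5942
Δλ = +1.9286 rad (taken the short way round)
course = atan2(Δλ, Δψ) = 72.88°

72.9°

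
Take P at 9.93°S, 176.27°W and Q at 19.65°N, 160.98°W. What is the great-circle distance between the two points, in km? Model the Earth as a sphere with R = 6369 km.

3690 km

cos σ = sin φ₁ sin φ₂ + cos φ₁ cos φ₂ cos Δλ
      = sin(-9.93°)sin(19.65°) + cos(-9.93°)cos(19.65°)cos(15.29°) = 0.8368
σ = 33.193° → d = Rσ = 6369·0.57933 = 3690 km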